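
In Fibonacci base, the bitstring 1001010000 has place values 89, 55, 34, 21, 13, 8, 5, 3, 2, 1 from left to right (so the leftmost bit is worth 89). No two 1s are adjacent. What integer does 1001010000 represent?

Summing the place values of the 1 bits: 89 + 21 + 8 = 118.

118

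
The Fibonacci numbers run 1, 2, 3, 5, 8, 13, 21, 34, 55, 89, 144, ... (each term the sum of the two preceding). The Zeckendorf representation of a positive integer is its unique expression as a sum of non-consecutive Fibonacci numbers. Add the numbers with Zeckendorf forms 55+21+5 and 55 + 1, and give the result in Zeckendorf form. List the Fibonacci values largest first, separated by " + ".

89 + 34 + 13 + 1

The two numbers are 81 and 56, so their sum is 137.
137 − 89 = 48
48 − 34 = 14
14 − 13 = 1
1 − 1 = 0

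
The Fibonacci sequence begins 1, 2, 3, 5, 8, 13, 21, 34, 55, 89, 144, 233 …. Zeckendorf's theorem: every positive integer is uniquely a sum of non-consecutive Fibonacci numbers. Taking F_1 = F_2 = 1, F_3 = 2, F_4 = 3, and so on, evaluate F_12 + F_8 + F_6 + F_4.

F_12 + F_8 + F_6 + F_4 = 144 + 21 + 8 + 3 = 176.

176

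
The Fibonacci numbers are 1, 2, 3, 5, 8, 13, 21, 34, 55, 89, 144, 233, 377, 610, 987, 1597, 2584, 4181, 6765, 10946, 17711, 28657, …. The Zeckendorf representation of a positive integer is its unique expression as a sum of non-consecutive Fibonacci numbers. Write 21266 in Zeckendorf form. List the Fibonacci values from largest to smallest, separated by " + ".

17711 + 2584 + 610 + 233 + 89 + 34 + 5

Greedy algorithm:
subtract 17711 from 21266: 3555 remains
subtract 2584 from 3555: 971 remains
subtract 610 from 971: 361 remains
subtract 233 from 361: 128 remains
subtract 89 from 128: 39 remains
subtract 34 from 39: 5 remains
subtract 5 from 5: 0 remains
So 21266 = 17711 + 2584 + 610 + 233 + 89 + 34 + 5, with no two terms consecutive in the sequence.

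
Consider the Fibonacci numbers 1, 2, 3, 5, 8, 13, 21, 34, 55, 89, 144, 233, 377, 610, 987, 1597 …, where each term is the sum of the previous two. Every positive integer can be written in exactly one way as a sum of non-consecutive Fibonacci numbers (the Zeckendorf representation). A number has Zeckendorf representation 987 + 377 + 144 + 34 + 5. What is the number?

1547

987 + 377 + 144 + 34 + 5 = 1547.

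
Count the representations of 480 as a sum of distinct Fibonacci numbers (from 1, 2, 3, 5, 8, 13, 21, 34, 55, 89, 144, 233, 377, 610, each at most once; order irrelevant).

480 = 377+89+13+1 = 377+89+8+5+1 = 377+55+34+13+1 = … (13 more), for 16 in all.

16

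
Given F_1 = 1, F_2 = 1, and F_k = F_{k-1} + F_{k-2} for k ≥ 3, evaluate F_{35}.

9227465

Iterating the recurrence up to F_{29} = 514229 and F_{28} = 317811:
F_{30} = F_{29} + F_{28} = 514229 + 317811 = 832040
F_{31} = F_{30} + F_{29} = 832040 + 514229 = 1346269
F_{32} = F_{31} + F_{30} = 1346269 + 832040 = 2178309
F_{33} = F_{32} + F_{31} = 2178309 + 1346269 = 3524578
F_{34} = F_{33} + F_{32} = 3524578 + 2178309 = 5702887
F_{35} = F_{34} + F_{33} = 5702887 + 3524578 = 9227465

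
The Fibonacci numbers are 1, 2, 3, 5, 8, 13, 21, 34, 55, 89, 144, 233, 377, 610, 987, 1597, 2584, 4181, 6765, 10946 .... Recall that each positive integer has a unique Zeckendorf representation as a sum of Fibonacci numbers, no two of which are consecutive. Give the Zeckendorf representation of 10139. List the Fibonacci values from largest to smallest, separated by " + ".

6765 + 2584 + 610 + 144 + 34 + 2

Repeatedly subtract the largest Fibonacci number that fits:
6765 ≤ 10139 < 10946, so take 6765; remainder 3374
2584 ≤ 3374 < 4181, so take 2584; remainder 790
610 ≤ 790 < 987, so take 610; remainder 180
144 ≤ 180 < 233, so take 144; remainder 36
34 ≤ 36 < 55, so take 34; remainder 2
2 ≤ 2 < 3, so take 2; remainder 0
So 10139 = 6765 + 2584 + 610 + 144 + 34 + 2, with no two terms consecutive in the sequence.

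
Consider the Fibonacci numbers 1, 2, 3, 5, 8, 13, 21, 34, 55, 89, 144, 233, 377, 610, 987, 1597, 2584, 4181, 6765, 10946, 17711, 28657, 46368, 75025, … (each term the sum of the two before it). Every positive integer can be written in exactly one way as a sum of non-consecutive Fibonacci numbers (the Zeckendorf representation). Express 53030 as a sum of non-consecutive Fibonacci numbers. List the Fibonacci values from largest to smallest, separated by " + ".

46368 + 4181 + 1597 + 610 + 233 + 34 + 5 + 2

take 46368 (≤ 53030); 53030 − 46368 = 6662
take 4181 (≤ 6662); 6662 − 4181 = 2481
take 1597 (≤ 2481); 2481 − 1597 = 884
take 610 (≤ 884); 884 − 610 = 274
take 233 (≤ 274); 274 − 233 = 41
take 34 (≤ 41); 41 − 34 = 7
take 5 (≤ 7); 7 − 5 = 2
take 2 (≤ 2); 2 − 2 = 0
So 53030 = 46368 + 4181 + 1597 + 610 + 233 + 34 + 5 + 2, with no two terms consecutive in the sequence.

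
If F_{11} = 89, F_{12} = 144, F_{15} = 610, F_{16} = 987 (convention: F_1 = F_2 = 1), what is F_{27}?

196418

By the addition formula F_{m+n} = F_m F_{n+1} + F_{m−1} F_n with m=12, n=15: F_{27} = 144·987 + 89·610 = 142128 + 54290 = 196418.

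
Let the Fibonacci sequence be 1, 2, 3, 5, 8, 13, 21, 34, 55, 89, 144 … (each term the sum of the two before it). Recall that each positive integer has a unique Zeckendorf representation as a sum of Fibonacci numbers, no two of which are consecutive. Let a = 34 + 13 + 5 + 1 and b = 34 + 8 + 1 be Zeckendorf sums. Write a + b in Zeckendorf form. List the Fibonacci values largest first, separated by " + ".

The two numbers are 53 and 43, so their sum is 96.
89 ≤ 96 < 144, so take 89; remainder 7
5 ≤ 7 < 8, so take 5; remainder 2
2 ≤ 2 < 3, so take 2; remainder 0

89 + 5 + 2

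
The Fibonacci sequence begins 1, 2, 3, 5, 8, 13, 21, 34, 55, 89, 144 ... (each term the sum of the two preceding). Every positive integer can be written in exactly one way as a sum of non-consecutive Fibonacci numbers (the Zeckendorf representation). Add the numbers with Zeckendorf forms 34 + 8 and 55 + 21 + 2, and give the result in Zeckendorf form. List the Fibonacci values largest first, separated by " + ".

The two numbers are 42 and 78, so their sum is 120.
Greedy algorithm:
120: greatest Fibonacci not exceeding it is 89, leaving 31
31: greatest Fibonacci not exceeding it is 21, leaving 10
10: greatest Fibonacci not exceeding it is 8, leaving 2
2: greatest Fibonacci not exceeding it is 2, leaving 0

89 + 21 + 8 + 2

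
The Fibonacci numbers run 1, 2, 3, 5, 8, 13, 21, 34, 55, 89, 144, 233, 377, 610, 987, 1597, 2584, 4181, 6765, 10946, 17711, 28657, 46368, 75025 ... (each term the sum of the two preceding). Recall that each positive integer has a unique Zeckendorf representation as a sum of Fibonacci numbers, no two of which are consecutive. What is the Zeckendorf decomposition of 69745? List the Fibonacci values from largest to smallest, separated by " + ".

46368 + 17711 + 4181 + 987 + 377 + 89 + 21 + 8 + 3

69745 − 46368 = 23377
23377 − 17711 = 5666
5666 − 4181 = 1485
1485 − 987 = 498
498 − 377 = 121
121 − 89 = 32
32 − 21 = 11
11 − 8 = 3
3 − 3 = 0
So 69745 = 46368 + 17711 + 4181 + 987 + 377 + 89 + 21 + 8 + 3, with no two terms consecutive in the sequence.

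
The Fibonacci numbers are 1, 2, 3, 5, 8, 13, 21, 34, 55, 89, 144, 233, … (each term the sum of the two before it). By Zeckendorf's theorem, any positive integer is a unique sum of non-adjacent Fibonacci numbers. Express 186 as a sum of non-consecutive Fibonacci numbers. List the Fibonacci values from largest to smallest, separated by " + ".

144 + 34 + 8

Greedily peel off the largest Fibonacci term at each step:
186: greatest Fibonacci not exceeding it is 144, leaving 42
42: greatest Fibonacci not exceeding it is 34, leaving 8
8: greatest Fibonacci not exceeding it is 8, leaving 0
So 186 = 144 + 34 + 8, with no two terms consecutive in the sequence.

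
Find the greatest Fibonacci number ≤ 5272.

4181 ≤ 5272 < 6765, so the largest Fibonacci number not exceeding 5272 is 4181.

4181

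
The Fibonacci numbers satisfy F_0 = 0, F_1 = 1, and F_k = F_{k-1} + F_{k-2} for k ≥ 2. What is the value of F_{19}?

Iterating the recurrence up to F_{15} = 610 and F_{14} = 377:
F_{16} = F_{15} + F_{14} = 610 + 377 = 987
F_{17} = F_{16} + F_{15} = 987 + 610 = 1597
F_{18} = F_{17} + F_{16} = 1597 + 987 = 2584
F_{19} = F_{18} + F_{17} = 2584 + 1597 = 4181

4181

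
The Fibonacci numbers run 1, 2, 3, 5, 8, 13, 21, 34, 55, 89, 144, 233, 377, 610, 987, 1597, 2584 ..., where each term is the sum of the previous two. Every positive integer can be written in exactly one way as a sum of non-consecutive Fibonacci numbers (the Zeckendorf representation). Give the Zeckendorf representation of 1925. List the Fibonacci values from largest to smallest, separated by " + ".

1597 + 233 + 89 + 5 + 1

1925: greatest Fibonacci not exceeding it is 1597, leaving 328
328: greatest Fibonacci not exceeding it is 233, leaving 95
95: greatest Fibonacci not exceeding it is 89, leaving 6
6: greatest Fibonacci not exceeding it is 5, leaving 1
1: greatest Fibonacci not exceeding it is 1, leaving 0
So 1925 = 1597 + 233 + 89 + 5 + 1, with no two terms consecutive in the sequence.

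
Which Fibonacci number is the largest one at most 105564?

75025 ≤ 105564 < 121393, so the largest Fibonacci number not exceeding 105564 is 75025.

75025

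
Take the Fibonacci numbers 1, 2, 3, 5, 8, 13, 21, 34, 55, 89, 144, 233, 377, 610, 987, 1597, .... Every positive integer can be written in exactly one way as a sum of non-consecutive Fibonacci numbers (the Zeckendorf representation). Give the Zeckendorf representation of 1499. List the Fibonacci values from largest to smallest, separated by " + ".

987 + 377 + 89 + 34 + 8 + 3 + 1

subtract 987 from 1499: 512 remains
subtract 377 from 512: 135 remains
subtract 89 from 135: 46 remains
subtract 34 from 46: 12 remains
subtract 8 from 12: 4 remains
subtract 3 from 4: 1 remains
subtract 1 from 1: 0 remains
So 1499 = 987 + 377 + 89 + 34 + 8 + 3 + 1, with no two terms consecutive in the sequence.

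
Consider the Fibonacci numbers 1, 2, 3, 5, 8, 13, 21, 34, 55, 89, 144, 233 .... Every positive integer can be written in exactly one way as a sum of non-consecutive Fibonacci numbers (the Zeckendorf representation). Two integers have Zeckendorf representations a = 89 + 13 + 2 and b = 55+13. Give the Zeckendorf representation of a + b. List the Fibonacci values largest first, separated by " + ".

The two numbers are 104 and 68, so their sum is 172.
Greedy algorithm:
largest Fibonacci ≤ 172 is 144; 172 − 144 = 28
largest Fibonacci ≤ 28 is 21; 28 − 21 = 7
largest Fibonacci ≤ 7 is 5; 7 − 5 = 2
largest Fibonacci ≤ 2 is 2; 2 − 2 = 0

144 + 21 + 5 + 2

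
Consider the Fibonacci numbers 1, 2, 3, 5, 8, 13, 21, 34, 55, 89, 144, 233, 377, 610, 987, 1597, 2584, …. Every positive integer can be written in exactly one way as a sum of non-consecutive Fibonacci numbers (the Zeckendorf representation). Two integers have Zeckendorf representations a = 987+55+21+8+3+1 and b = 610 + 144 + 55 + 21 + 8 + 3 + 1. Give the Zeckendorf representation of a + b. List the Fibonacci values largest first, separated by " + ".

The two numbers are 1075 and 842, so their sum is 1917.
1917: greatest Fibonacci not exceeding it is 1597, leaving 320
320: greatest Fibonacci not exceeding it is 233, leaving 87
87: greatest Fibonacci not exceeding it is 55, leaving 32
32: greatest Fibonacci not exceeding it is 21, leaving 11
11: greatest Fibonacci not exceeding it is 8, leaving 3
3: greatest Fibonacci not exceeding it is 3, leaving 0

1597 + 233 + 55 + 21 + 8 + 3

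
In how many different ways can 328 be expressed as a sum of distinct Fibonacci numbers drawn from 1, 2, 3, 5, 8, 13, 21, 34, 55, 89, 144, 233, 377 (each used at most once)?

Each representation comes from the Zeckendorf form by replacing some F_k with F_{k−1} + F_{k−2} where possible.
328 = 233+89+5+1 = 233+89+3+2+1 = 233+55+34+5+1 = 233+55+34+3+2+1 = … (8 more), for 12 in all.

12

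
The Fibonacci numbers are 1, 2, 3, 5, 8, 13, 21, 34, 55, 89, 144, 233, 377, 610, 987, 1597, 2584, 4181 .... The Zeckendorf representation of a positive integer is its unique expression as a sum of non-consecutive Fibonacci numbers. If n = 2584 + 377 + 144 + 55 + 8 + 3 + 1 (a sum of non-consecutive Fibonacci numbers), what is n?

2584 + 377 + 144 + 55 + 8 + 3 + 1 = 3172.

3172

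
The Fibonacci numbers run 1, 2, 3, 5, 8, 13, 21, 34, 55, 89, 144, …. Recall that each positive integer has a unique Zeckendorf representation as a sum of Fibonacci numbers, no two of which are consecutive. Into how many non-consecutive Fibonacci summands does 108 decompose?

4

108 − 89 = 19
19 − 13 = 6
6 − 5 = 1
1 − 1 = 0
108 = 89 + 13 + 5 + 1, which has 4 terms.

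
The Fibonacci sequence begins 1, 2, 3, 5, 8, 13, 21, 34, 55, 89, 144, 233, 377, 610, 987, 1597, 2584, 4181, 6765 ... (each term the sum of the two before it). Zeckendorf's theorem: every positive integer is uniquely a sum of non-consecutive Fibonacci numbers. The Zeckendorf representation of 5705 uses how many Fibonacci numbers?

6

5705 − 4181 = 1524
1524 − 987 = 537
537 − 377 = 160
160 − 144 = 16
16 − 13 = 3
3 − 3 = 0
5705 = 4181 + 987 + 377 + 144 + 13 + 3, which has 6 terms.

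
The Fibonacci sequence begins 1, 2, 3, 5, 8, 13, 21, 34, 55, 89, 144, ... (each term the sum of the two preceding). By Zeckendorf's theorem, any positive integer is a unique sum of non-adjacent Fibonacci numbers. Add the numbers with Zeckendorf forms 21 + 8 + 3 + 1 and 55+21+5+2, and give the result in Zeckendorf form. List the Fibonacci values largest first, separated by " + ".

The two numbers are 33 and 83, so their sum is 116.
Greedy algorithm:
subtract 89 from 116: 27 remains
subtract 21 from 27: 6 remains
subtract 5 from 6: 1 remains
subtract 1 from 1: 0 remains

89 + 21 + 5 + 1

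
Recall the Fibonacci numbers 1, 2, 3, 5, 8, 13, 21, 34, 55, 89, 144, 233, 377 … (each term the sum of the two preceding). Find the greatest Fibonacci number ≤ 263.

233

233 ≤ 263 < 377, so the largest Fibonacci number not exceeding 263 is 233.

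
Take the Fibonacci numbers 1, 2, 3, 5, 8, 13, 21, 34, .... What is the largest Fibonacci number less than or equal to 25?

21

21 ≤ 25 < 34, so the largest Fibonacci number not exceeding 25 is 21.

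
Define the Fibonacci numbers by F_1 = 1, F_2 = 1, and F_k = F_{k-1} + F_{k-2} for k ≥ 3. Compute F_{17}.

1597

Iterating the recurrence up to F_{9} = 34 and F_{8} = 21:
F_{10} = F_{9} + F_{8} = 34 + 21 = 55
F_{11} = F_{10} + F_{9} = 55 + 34 = 89
F_{12} = F_{11} + F_{10} = 89 + 55 = 144
F_{13} = F_{12} + F_{11} = 144 + 89 = 233
F_{14} = F_{13} + F_{12} = 233 + 144 = 377
F_{15} = F_{14} + F_{13} = 377 + 233 = 610
F_{16} = F_{15} + F_{14} = 610 + 377 = 987
F_{17} = F_{16} + F_{15} = 987 + 610 = 1597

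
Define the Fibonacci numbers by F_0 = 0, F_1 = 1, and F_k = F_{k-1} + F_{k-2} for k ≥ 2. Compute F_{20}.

Iterating the recurrence up to F_{14} = 377 and F_{13} = 233:
F_{15} = F_{14} + F_{13} = 377 + 233 = 610
F_{16} = F_{15} + F_{14} = 610 + 377 = 987
F_{17} = F_{16} + F_{15} = 987 + 610 = 1597
F_{18} = F_{17} + F_{16} = 1597 + 987 = 2584
F_{19} = F_{18} + F_{17} = 2584 + 1597 = 4181
F_{20} = F_{19} + F_{18} = 4181 + 2584 = 6765

6765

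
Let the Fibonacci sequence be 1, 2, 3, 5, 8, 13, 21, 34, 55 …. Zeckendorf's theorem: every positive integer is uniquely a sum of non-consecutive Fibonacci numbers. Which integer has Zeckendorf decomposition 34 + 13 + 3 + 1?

34 + 13 + 3 + 1 = 51.

51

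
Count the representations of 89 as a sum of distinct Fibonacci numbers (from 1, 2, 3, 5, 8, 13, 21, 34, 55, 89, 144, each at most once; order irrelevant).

5

Starting from the Zeckendorf form and repeatedly splitting a term F_k into F_{k−1} + F_{k−2} (when neither is already used) reaches every representation.
89 = 89 = 55+34 = 55+21+13 = 55+21+8+5 = … (1 more), for 5 in all.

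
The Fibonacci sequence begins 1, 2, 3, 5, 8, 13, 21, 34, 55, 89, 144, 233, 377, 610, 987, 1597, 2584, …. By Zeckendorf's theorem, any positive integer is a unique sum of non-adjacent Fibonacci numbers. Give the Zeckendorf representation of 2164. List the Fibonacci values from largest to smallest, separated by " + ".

Greedily peel off the largest Fibonacci term at each step:
2164: greatest Fibonacci not exceeding it is 1597, leaving 567
567: greatest Fibonacci not exceeding it is 377, leaving 190
190: greatest Fibonacci not exceeding it is 144, leaving 46
46: greatest Fibonacci not exceeding it is 34, leaving 12
12: greatest Fibonacci not exceeding it is 8, leaving 4
4: greatest Fibonacci not exceeding it is 3, leaving 1
1: greatest Fibonacci not exceeding it is 1, leaving 0
So 2164 = 1597 + 377 + 144 + 34 + 8 + 3 + 1, with no two terms consecutive in the sequence.

1597 + 377 + 144 + 34 + 8 + 3 + 1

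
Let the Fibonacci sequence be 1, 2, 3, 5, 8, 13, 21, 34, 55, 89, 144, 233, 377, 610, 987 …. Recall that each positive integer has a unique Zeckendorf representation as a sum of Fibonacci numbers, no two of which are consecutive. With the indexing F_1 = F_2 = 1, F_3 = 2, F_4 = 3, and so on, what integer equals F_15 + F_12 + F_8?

775

F_15 + F_12 + F_8 = 610 + 144 + 21 = 775.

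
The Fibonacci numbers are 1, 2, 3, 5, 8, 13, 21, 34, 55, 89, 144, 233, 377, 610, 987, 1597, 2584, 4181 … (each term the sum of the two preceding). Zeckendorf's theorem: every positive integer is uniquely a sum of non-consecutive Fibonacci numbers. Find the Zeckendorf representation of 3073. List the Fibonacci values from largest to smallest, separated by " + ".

largest Fibonacci ≤ 3073 is 2584; 3073 − 2584 = 489
largest Fibonacci ≤ 489 is 377; 489 − 377 = 112
largest Fibonacci ≤ 112 is 89; 112 − 89 = 23
largest Fibonacci ≤ 23 is 21; 23 − 21 = 2
largest Fibonacci ≤ 2 is 2; 2 − 2 = 0
So 3073 = 2584 + 377 + 89 + 21 + 2, with no two terms consecutive in the sequence.

2584 + 377 + 89 + 21 + 2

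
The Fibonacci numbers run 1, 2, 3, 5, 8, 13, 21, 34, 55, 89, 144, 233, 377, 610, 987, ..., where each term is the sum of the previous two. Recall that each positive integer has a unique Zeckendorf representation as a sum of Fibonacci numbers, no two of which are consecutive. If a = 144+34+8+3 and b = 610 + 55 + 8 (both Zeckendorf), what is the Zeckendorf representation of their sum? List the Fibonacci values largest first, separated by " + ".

The two numbers are 189 and 673, so their sum is 862.
Greedy algorithm:
862 − 610 = 252
252 − 233 = 19
19 − 13 = 6
6 − 5 = 1
1 − 1 = 0

610 + 233 + 13 + 5 + 1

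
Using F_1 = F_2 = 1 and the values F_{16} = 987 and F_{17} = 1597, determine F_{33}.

3524578

By F_{2k+1} = F_k² + F_{k+1}²: F_{33} = 987² + 1597² = 974169 + 2550409 = 3524578.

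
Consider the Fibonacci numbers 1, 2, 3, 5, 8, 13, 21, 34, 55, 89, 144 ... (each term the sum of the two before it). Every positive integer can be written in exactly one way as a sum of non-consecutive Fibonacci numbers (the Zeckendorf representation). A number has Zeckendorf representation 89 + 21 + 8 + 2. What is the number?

120

89 + 21 + 8 + 2 = 120.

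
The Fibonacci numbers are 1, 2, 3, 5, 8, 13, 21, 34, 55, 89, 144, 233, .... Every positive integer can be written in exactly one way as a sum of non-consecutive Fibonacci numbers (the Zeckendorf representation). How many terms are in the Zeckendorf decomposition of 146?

Greedily peel off the largest Fibonacci term at each step:
largest Fibonacci ≤ 146 is 144; 146 − 144 = 2
largest Fibonacci ≤ 2 is 2; 2 − 2 = 0
146 = 144 + 2, which has 2 terms.

2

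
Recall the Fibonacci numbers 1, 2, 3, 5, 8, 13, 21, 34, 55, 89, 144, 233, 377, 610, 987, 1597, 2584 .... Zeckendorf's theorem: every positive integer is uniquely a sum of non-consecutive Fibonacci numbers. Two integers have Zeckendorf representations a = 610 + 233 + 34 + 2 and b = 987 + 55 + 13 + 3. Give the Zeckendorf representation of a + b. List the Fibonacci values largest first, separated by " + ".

The two numbers are 879 and 1058, so their sum is 1937.
1937 − 1597 = 340
340 − 233 = 107
107 − 89 = 18
18 − 13 = 5
5 − 5 = 0

1597 + 233 + 89 + 13 + 5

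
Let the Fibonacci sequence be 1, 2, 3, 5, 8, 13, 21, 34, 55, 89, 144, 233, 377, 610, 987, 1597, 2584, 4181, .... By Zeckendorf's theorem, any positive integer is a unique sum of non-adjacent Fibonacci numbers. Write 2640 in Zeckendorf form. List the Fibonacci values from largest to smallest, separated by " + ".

Repeatedly subtract the largest Fibonacci number that fits:
largest Fibonacci ≤ 2640 is 2584; 2640 − 2584 = 56
largest Fibonacci ≤ 56 is 55; 56 − 55 = 1
largest Fibonacci ≤ 1 is 1; 1 − 1 = 0
So 2640 = 2584 + 55 + 1, with no two terms consecutive in the sequence.

2584 + 55 + 1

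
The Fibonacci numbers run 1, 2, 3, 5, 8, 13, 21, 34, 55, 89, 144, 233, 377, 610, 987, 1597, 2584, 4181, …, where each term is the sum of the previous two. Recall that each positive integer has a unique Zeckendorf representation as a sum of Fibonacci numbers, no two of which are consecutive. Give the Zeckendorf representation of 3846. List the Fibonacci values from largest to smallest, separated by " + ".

Greedy algorithm:
2584 ≤ 3846 < 4181, so take 2584; remainder 1262
987 ≤ 1262 < 1597, so take 987; remainder 275
233 ≤ 275 < 377, so take 233; remainder 42
34 ≤ 42 < 55, so take 34; remainder 8
8 ≤ 8 < 13, so take 8; remainder 0
So 3846 = 2584 + 987 + 233 + 34 + 8, with no two terms consecutive in the sequence.

2584 + 987 + 233 + 34 + 8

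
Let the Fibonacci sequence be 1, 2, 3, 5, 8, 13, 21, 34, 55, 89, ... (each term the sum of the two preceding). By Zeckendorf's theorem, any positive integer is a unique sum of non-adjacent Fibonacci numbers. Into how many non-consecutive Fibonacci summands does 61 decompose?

Repeatedly subtract the largest Fibonacci number that fits:
61: greatest Fibonacci not exceeding it is 55, leaving 6
6: greatest Fibonacci not exceeding it is 5, leaving 1
1: greatest Fibonacci not exceeding it is 1, leaving 0
61 = 55 + 5 + 1, which has 3 terms.

3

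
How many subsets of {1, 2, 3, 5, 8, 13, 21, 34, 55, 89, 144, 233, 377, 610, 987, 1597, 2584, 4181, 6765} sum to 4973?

30

4973 = 4181+610+144+34+3+1 = 4181+610+144+21+13+3+1 = 4181+610+89+55+34+3+1 = 4181+377+233+144+34+3+1 = 2584+1597+610+144+34+3+1 = … (25 more), for 30 in all.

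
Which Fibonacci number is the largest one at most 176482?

121393 ≤ 176482 < 196418, so the largest Fibonacci number not exceeding 176482 is 121393.

121393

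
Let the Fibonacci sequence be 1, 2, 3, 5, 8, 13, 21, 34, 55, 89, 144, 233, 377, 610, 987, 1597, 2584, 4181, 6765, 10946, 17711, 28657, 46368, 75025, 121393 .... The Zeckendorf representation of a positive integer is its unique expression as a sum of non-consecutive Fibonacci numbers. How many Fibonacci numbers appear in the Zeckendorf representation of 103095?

largest Fibonacci ≤ 103095 is 75025; 103095 − 75025 = 28070
largest Fibonacci ≤ 28070 is 17711; 28070 − 17711 = 10359
largest Fibonacci ≤ 10359 is 6765; 10359 − 6765 = 3594
largest Fibonacci ≤ 3594 is 2584; 3594 − 2584 = 1010
largest Fibonacci ≤ 1010 is 987; 1010 − 987 = 23
largest Fibonacci ≤ 23 is 21; 23 − 21 = 2
largest Fibonacci ≤ 2 is 2; 2 − 2 = 0
103095 = 75025 + 17711 + 6765 + 2584 + 987 + 21 + 2, which has 7 terms.

7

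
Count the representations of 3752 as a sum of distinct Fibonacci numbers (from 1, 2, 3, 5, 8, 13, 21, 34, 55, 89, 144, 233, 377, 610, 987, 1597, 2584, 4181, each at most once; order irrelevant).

48

Starting from the Zeckendorf form and repeatedly splitting a term F_k into F_{k−1} + F_{k−2} (when neither is already used) reaches every representation.
3752 = 2584+987+144+34+3 = 2584+987+144+34+2+1 = 2584+987+144+21+13+3 = … (45 more), for 48 in all.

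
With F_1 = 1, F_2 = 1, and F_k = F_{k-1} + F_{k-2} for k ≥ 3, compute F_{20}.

Iterating the recurrence up to F_{15} = 610 and F_{14} = 377:
F_{16} = F_{15} + F_{14} = 610 + 377 = 987
F_{17} = F_{16} + F_{15} = 987 + 610 = 1597
F_{18} = F_{17} + F_{16} = 1597 + 987 = 2584
F_{19} = F_{18} + F_{17} = 2584 + 1597 = 4181
F_{20} = F_{19} + F_{18} = 4181 + 2584 = 6765

6765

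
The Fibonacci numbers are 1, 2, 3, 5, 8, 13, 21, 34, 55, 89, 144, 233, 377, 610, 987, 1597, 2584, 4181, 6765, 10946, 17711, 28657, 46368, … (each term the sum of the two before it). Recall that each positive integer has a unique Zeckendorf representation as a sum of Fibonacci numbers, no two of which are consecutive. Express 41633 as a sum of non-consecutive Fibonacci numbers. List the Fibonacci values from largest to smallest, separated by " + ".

28657 + 10946 + 1597 + 377 + 55 + 1

41633 − 28657 = 12976
12976 − 10946 = 2030
2030 − 1597 = 433
433 − 377 = 56
56 − 55 = 1
1 − 1 = 0
So 41633 = 28657 + 10946 + 1597 + 377 + 55 + 1, with no two terms consecutive in the sequence.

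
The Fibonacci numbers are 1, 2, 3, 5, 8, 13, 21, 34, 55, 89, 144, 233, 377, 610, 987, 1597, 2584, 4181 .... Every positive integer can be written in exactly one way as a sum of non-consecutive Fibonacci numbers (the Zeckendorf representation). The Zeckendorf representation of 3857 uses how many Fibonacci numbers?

7

Greedily peel off the largest Fibonacci term at each step:
2584 ≤ 3857 < 4181, so take 2584; remainder 1273
987 ≤ 1273 < 1597, so take 987; remainder 286
233 ≤ 286 < 377, so take 233; remainder 53
34 ≤ 53 < 55, so take 34; remainder 19
13 ≤ 19 < 21, so take 13; remainder 6
5 ≤ 6 < 8, so take 5; remainder 1
1 ≤ 1 < 2, so take 1; remainder 0
3857 = 2584 + 987 + 233 + 34 + 13 + 5 + 1, which has 7 terms.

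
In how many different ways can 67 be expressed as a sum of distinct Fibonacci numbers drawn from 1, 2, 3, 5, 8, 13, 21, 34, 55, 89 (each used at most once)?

2

67 = 55+8+3+1 = 34+21+8+3+1 — 2 representations.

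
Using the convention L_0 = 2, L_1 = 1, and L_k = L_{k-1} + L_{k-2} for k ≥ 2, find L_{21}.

Iterating the recurrence up to L_{14} = 843 and L_{13} = 521:
L_{15} = L_{14} + L_{13} = 843 + 521 = 1364
L_{16} = L_{15} + L_{14} = 1364 + 843 = 2207
L_{17} = L_{16} + L_{15} = 2207 + 1364 = 3571
L_{18} = L_{17} + L_{16} = 3571 + 2207 = 5778
L_{19} = L_{18} + L_{17} = 5778 + 3571 = 9349
L_{20} = L_{19} + L_{18} = 9349 + 5778 = 15127
L_{21} = L_{20} + L_{19} = 15127 + 9349 = 24476

24476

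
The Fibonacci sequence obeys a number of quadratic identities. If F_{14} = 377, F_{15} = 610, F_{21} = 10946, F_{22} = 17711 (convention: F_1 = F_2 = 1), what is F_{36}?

By the addition formula F_{m+n} = F_m F_{n+1} + F_{m−1} F_n with m=15, n=21: F_{36} = 610·17711 + 377·10946 = 10803710 + 4126642 = 14930352.

14930352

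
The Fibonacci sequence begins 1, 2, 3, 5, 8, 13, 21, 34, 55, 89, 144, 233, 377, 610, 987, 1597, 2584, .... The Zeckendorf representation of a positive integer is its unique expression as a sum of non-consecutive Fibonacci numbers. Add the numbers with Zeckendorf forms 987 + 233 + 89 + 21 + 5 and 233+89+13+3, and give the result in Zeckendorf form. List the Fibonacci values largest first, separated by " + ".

1597 + 55 + 21

The two numbers are 1335 and 338, so their sum is 1673.
Greedily peel off the largest Fibonacci term at each step:
1673 − 1597 = 76
76 − 55 = 21
21 − 21 = 0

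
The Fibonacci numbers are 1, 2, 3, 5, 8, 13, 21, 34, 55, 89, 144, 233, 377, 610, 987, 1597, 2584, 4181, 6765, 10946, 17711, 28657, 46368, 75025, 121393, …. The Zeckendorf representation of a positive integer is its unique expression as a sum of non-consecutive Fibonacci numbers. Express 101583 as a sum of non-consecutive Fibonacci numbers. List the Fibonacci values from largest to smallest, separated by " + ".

75025 + 17711 + 6765 + 1597 + 377 + 89 + 13 + 5 + 1

Repeatedly subtract the largest Fibonacci number that fits:
101583 − 75025 = 26558
26558 − 17711 = 8847
8847 − 6765 = 2082
2082 − 1597 = 485
485 − 377 = 108
108 − 89 = 19
19 − 13 = 6
6 − 5 = 1
1 − 1 = 0
So 101583 = 75025 + 17711 + 6765 + 1597 + 377 + 89 + 13 + 5 + 1, with no two terms consecutive in the sequence.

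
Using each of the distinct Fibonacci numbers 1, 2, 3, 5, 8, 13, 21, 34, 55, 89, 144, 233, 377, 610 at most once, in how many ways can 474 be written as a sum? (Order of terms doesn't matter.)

18

474 = 377+89+8 = 377+89+5+3 = 377+55+34+8 = … (15 more), for 18 in all.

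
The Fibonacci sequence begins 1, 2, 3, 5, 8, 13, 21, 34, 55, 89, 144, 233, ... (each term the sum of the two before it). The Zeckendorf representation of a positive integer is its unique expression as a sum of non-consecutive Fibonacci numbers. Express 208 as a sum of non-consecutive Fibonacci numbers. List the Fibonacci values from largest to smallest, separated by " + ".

144 + 55 + 8 + 1

Greedy algorithm:
144 ≤ 208 < 233, so take 144; remainder 64
55 ≤ 64 < 89, so take 55; remainder 9
8 ≤ 9 < 13, so take 8; remainder 1
1 ≤ 1 < 2, so take 1; remainder 0
So 208 = 144 + 55 + 8 + 1, with no two terms consecutive in the sequence.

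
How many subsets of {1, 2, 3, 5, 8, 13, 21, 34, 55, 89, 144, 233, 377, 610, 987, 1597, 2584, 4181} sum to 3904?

Each representation comes from the Zeckendorf form by replacing some F_k with F_{k−1} + F_{k−2} where possible.
3904 = 2584+987+233+89+8+3 = 2584+987+233+89+8+2+1 = 2584+987+233+55+34+8+3 = 2584+987+233+89+5+3+2+1 = 2584+987+233+55+34+8+2+1 = … (40 more), for 45 in all.

45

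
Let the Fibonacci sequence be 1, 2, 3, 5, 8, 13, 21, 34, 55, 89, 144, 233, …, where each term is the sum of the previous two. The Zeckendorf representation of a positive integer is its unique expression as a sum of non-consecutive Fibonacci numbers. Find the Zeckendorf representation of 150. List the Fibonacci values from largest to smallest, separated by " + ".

150: greatest Fibonacci not exceeding it is 144, leaving 6
6: greatest Fibonacci not exceeding it is 5, leaving 1
1: greatest Fibonacci not exceeding it is 1, leaving 0
So 150 = 144 + 5 + 1, with no two terms consecutive in the sequence.

144 + 5 + 1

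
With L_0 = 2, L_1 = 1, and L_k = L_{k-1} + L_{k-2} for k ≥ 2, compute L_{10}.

123

Iterating the recurrence up to L_{6} = 18 and L_{5} = 11:
L_{7} = L_{6} + L_{5} = 18 + 11 = 29
L_{8} = L_{7} + L_{6} = 29 + 18 = 47
L_{9} = L_{8} + L_{7} = 47 + 29 = 76
L_{10} = L_{9} + L_{8} = 76 + 47 = 123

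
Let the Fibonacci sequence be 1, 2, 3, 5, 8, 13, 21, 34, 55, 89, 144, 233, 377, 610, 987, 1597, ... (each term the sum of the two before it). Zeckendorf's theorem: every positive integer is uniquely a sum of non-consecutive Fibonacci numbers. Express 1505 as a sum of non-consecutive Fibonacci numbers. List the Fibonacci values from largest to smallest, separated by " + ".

subtract 987 from 1505: 518 remains
subtract 377 from 518: 141 remains
subtract 89 from 141: 52 remains
subtract 34 from 52: 18 remains
subtract 13 from 18: 5 remains
subtract 5 from 5: 0 remains
So 1505 = 987 + 377 + 89 + 34 + 13 + 5, with no two terms consecutive in the sequence.

987 + 377 + 89 + 34 + 13 + 5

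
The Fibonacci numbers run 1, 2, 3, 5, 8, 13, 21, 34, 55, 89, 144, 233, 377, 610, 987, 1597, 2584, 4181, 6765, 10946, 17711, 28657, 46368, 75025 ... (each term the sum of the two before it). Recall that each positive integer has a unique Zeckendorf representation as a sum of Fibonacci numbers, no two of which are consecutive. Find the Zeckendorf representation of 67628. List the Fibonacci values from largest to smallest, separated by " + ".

Greedy algorithm:
take 46368 (≤ 67628); 67628 − 46368 = 21260
take 17711 (≤ 21260); 21260 − 17711 = 3549
take 2584 (≤ 3549); 3549 − 2584 = 965
take 610 (≤ 965); 965 − 610 = 355
take 233 (≤ 355); 355 − 233 = 122
take 89 (≤ 122); 122 − 89 = 33
take 21 (≤ 33); 33 − 21 = 12
take 8 (≤ 12); 12 − 8 = 4
take 3 (≤ 4); 4 − 3 = 1
take 1 (≤ 1); 1 − 1 = 0
So 67628 = 46368 + 17711 + 2584 + 610 + 233 + 89 + 21 + 8 + 3 + 1, with no two terms consecutive in the sequence.

46368 + 17711 + 2584 + 610 + 233 + 89 + 21 + 8 + 3 + 1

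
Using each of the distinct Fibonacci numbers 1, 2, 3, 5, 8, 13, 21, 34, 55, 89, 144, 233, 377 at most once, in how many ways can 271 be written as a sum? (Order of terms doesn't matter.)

Each representation comes from the Zeckendorf form by replacing some F_k with F_{k−1} + F_{k−2} where possible.
271 = 233+34+3+1 = 233+21+13+3+1 = 144+89+34+3+1 = … (5 more), for 8 in all.

8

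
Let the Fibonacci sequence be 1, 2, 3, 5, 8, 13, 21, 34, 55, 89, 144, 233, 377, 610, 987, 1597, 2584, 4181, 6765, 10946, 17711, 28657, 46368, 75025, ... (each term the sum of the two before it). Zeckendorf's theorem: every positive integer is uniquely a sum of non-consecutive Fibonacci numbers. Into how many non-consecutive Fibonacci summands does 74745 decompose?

Greedy algorithm:
subtract 46368 from 74745: 28377 remains
subtract 17711 from 28377: 10666 remains
subtract 6765 from 10666: 3901 remains
subtract 2584 from 3901: 1317 remains
subtract 987 from 1317: 330 remains
subtract 233 from 330: 97 remains
subtract 89 from 97: 8 remains
subtract 8 from 8: 0 remains
74745 = 46368 + 17711 + 6765 + 2584 + 987 + 233 + 89 + 8, which has 8 terms.

8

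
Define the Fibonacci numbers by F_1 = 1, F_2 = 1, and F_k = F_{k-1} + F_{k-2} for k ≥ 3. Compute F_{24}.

Iterating the recurrence up to F_{17} = 1597 and F_{16} = 987:
F_{18} = F_{17} + F_{16} = 1597 + 987 = 2584
F_{19} = F_{18} + F_{17} = 2584 + 1597 = 4181
F_{20} = F_{19} + F_{18} = 4181 + 2584 = 6765
F_{21} = F_{20} + F_{19} = 6765 + 4181 = 10946
F_{22} = F_{21} + F_{20} = 10946 + 6765 = 17711
F_{23} = F_{22} + F_{21} = 17711 + 10946 = 28657
F_{24} = F_{23} + F_{22} = 28657 + 17711 = 46368

46368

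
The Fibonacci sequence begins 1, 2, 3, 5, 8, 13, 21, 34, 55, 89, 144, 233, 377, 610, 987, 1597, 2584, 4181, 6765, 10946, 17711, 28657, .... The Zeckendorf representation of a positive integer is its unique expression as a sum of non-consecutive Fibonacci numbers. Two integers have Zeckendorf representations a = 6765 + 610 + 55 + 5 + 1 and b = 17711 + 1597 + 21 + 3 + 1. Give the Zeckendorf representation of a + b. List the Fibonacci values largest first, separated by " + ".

The two numbers are 7436 and 19333, so their sum is 26769.
subtract 17711 from 26769: 9058 remains
subtract 6765 from 9058: 2293 remains
subtract 1597 from 2293: 696 remains
subtract 610 from 696: 86 remains
subtract 55 from 86: 31 remains
subtract 21 from 31: 10 remains
subtract 8 from 10: 2 remains
subtract 2 from 2: 0 remains

17711 + 6765 + 1597 + 610 + 55 + 21 + 8 + 2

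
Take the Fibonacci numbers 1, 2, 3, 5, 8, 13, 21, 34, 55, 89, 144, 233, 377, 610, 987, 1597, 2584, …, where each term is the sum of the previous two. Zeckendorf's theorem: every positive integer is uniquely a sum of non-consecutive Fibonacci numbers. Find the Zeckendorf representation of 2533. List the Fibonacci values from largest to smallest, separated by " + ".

1597 + 610 + 233 + 89 + 3 + 1

Repeatedly subtract the largest Fibonacci number that fits:
1597 ≤ 2533 < 2584, so take 1597; remainder 936
610 ≤ 936 < 987, so take 610; remainder 326
233 ≤ 326 < 377, so take 233; remainder 93
89 ≤ 93 < 144, so take 89; remainder 4
3 ≤ 4 < 5, so take 3; remainder 1
1 ≤ 1 < 2, so take 1; remainder 0
So 2533 = 1597 + 610 + 233 + 89 + 3 + 1, with no two terms consecutive in the sequence.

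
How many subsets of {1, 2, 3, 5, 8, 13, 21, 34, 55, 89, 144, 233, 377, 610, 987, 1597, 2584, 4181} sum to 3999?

21

3999 = 2584+987+377+34+13+3+1 = 2584+987+377+34+8+5+3+1 = 2584+987+233+144+34+13+3+1 = … (18 more), for 21 in all.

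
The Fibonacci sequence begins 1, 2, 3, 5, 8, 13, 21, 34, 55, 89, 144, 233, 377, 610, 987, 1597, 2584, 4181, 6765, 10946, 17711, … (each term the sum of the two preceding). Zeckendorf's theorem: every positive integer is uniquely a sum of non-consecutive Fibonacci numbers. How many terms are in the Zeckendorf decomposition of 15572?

Greedily peel off the largest Fibonacci term at each step:
15572 − 10946 = 4626
4626 − 4181 = 445
445 − 377 = 68
68 − 55 = 13
13 − 13 = 0
15572 = 10946 + 4181 + 377 + 55 + 13, which has 5 terms.

5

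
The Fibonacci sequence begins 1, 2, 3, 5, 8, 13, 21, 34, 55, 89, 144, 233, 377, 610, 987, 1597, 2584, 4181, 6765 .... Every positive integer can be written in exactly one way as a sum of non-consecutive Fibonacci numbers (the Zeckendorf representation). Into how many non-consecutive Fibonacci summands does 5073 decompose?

Greedy algorithm:
4181 ≤ 5073 < 6765, so take 4181; remainder 892
610 ≤ 892 < 987, so take 610; remainder 282
233 ≤ 282 < 377, so take 233; remainder 49
34 ≤ 49 < 55, so take 34; remainder 15
13 ≤ 15 < 21, so take 13; remainder 2
2 ≤ 2 < 3, so take 2; remainder 0
5073 = 4181 + 610 + 233 + 34 + 13 + 2, which has 6 terms.

6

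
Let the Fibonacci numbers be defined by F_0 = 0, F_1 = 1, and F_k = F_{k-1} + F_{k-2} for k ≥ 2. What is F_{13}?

Iterating the recurrence up to F_{5} = 5 and F_{4} = 3:
F_{6} = F_{5} + F_{4} = 5 + 3 = 8
F_{7} = F_{6} + F_{5} = 8 + 5 = 13
F_{8} = F_{7} + F_{6} = 13 + 8 = 21
F_{9} = F_{8} + F_{7} = 21 + 13 = 34
F_{10} = F_{9} + F_{8} = 34 + 21 = 55
F_{11} = F_{10} + F_{9} = 55 + 34 = 89
F_{12} = F_{11} + F_{10} = 89 + 55 = 144
F_{13} = F_{12} + F_{11} = 144 + 89 = 233

233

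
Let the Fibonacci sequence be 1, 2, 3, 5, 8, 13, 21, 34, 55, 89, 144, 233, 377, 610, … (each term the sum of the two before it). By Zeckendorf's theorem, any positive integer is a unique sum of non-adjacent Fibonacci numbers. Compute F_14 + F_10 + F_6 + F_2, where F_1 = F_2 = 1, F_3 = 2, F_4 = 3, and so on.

F_14 + F_10 + F_6 + F_2 = 377 + 55 + 8 + 1 = 441.

441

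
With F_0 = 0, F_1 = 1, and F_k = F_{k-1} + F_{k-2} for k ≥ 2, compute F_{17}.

Iterating the recurrence up to F_{12} = 144 and F_{11} = 89:
F_{13} = F_{12} + F_{11} = 144 + 89 = 233
F_{14} = F_{13} + F_{12} = 233 + 144 = 377
F_{15} = F_{14} + F_{13} = 377 + 233 = 610
F_{16} = F_{15} + F_{14} = 610 + 377 = 987
F_{17} = F_{16} + F_{15} = 987 + 610 = 1597

1597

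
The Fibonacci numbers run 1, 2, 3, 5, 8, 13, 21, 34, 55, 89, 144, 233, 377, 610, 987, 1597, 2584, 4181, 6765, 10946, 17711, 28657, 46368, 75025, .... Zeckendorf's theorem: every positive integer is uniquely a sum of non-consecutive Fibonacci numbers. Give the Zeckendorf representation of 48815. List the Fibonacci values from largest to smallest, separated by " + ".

46368 + 1597 + 610 + 233 + 5 + 2

Greedily peel off the largest Fibonacci term at each step:
take 46368 (≤ 48815); 48815 − 46368 = 2447
take 1597 (≤ 2447); 2447 − 1597 = 850
take 610 (≤ 850); 850 − 610 = 240
take 233 (≤ 240); 240 − 233 = 7
take 5 (≤ 7); 7 − 5 = 2
take 2 (≤ 2); 2 − 2 = 0
So 48815 = 46368 + 1597 + 610 + 233 + 5 + 2, with no two terms consecutive in the sequence.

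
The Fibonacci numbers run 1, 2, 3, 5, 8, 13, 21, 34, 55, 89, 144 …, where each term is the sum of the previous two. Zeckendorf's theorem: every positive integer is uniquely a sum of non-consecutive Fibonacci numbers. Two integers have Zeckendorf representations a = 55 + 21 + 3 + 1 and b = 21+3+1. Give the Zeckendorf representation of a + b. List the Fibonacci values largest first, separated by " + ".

89 + 13 + 3

The two numbers are 80 and 25, so their sum is 105.
Repeatedly subtract the largest Fibonacci number that fits:
take 89 (≤ 105); 105 − 89 = 16
take 13 (≤ 16); 16 − 13 = 3
take 3 (≤ 3); 3 − 3 = 0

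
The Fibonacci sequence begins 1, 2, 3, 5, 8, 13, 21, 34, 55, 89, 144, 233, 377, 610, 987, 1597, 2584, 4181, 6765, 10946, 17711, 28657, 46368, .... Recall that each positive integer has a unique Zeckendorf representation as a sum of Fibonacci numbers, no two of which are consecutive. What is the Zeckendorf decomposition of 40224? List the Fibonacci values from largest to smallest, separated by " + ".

Greedy algorithm:
take 28657 (≤ 40224); 40224 − 28657 = 11567
take 10946 (≤ 11567); 11567 − 10946 = 621
take 610 (≤ 621); 621 − 610 = 11
take 8 (≤ 11); 11 − 8 = 3
take 3 (≤ 3); 3 − 3 = 0
So 40224 = 28657 + 10946 + 610 + 8 + 3, with no two terms consecutive in the sequence.

28657 + 10946 + 610 + 8 + 3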